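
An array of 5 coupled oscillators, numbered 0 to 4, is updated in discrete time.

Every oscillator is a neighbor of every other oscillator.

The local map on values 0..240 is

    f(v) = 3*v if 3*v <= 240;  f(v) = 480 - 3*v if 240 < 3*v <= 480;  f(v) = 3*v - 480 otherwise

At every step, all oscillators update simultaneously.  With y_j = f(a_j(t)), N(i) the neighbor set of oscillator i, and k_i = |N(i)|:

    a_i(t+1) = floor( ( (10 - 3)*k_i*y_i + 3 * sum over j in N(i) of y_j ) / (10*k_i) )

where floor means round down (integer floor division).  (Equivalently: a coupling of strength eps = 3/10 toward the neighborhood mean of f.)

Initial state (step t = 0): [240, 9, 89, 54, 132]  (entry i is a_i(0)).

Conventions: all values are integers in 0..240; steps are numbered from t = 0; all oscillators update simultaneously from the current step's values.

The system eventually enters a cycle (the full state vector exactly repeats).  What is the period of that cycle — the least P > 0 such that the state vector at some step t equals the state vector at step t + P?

Answer: 4
Key observation: The state at step 97, [84, 84, 84, 84, 84], reappears at step 101 — and no state repeats earlier — so the cycle the system enters has period 4.

Derivation:
t=0: [240, 9, 89, 54, 132]
t=1: [204, 71, 187, 155, 106]
t=2: [127, 178, 95, 54, 146]
t=3: [103, 75, 163, 142, 67]
t=4: [156, 190, 55, 83, 175]
t=5: [48, 96, 143, 185, 68]
t=6: [139, 169, 81, 96, 177]
t=7: [82, 59, 190, 162, 74]
t=8: [200, 165, 110, 58, 193]
t=9: [116, 51, 135, 150, 103]
t=10: [124, 137, 88, 60, 148]
t=11: [113, 88, 180, 158, 68]
t=12: [135, 182, 84, 50, 174]
t=13: [88, 83, 184, 135, 68]
t=14: [194, 204, 104, 106, 187]
t=15: [112, 130, 153, 149, 99]
t=16: [125, 91, 48, 55, 149]
t=17: [114, 178, 139, 152, 69]
t=18: [122, 70, 75, 51, 165]
t=19: [125, 185, 194, 149, 63]
t=20: [103, 84, 101, 58, 155]
t=21: [164, 199, 168, 166, 66]
t=22: [35, 100, 42, 38, 151]
t=23: [107, 153, 120, 112, 58]
t=24: [145, 59, 121, 136, 155]
t=25: [60, 142, 105, 76, 41]
t=26: [168, 90, 159, 198, 133]
t=27: [47, 163, 34, 103, 83]
t=28: [137, 54, 112, 155, 193]
t=29: [79, 137, 126, 46, 98]
t=30: [203, 98, 118, 141, 171]
t=31: [120, 156, 118, 75, 60]
t=32: [124, 57, 128, 190, 162]
t=33: [102, 142, 95, 91, 39]
t=34: [164, 89, 177, 185, 129]
t=35: [40, 166, 65, 80, 91]
t=36: [133, 69, 180, 208, 187]
t=37: [93, 172, 80, 132, 93]
t=38: [182, 79, 207, 109, 182]
t=39: [90, 197, 137, 145, 90]
t=40: [179, 117, 91, 76, 179]
t=41: [86, 131, 180, 193, 86]
t=42: [190, 106, 89, 113, 190]
t=43: [108, 153, 185, 140, 108]
t=44: [132, 48, 81, 72, 132]
t=45: [109, 147, 205, 192, 109]
t=46: [138, 67, 127, 103, 138]
t=47: [86, 170, 107, 152, 86]
t=48: [188, 68, 148, 64, 188]
t=49: [97, 172, 67, 165, 97]
t=50: [165, 69, 172, 56, 165]
t=51: [42, 162, 55, 138, 42]
t=52: [115, 40, 139, 77, 115]
t=53: [135, 126, 90, 195, 135]
t=54: [89, 106, 173, 108, 89]
t=55: [191, 159, 83, 156, 191]
t=56: [90, 34, 176, 39, 90]
t=57: [182, 115, 81, 124, 182]
t=58: [87, 130, 194, 113, 87]
t=59: [194, 114, 121, 145, 194]
t=60: [101, 124, 110, 65, 101]
t=61: [171, 128, 154, 182, 171]
t=62: [39, 78, 29, 59, 39]
t=63: [128, 201, 109, 165, 128]
t=64: [96, 113, 131, 45, 96]
t=65: [176, 144, 110, 140, 176]
t=66: [56, 56, 120, 64, 56]
t=67: [166, 166, 136, 181, 166]
t=68: [25, 25, 59, 53, 25]
t=69: [88, 88, 152, 141, 88]
t=70: [189, 189, 69, 90, 189]
t=71: [105, 105, 180, 182, 105]
t=72: [149, 149, 84, 87, 149]
t=73: [61, 61, 183, 177, 61]
t=74: [164, 164, 93, 82, 164]
t=75: [42, 42, 160, 181, 42]
t=76: [111, 111, 33, 72, 111]
t=77: [148, 148, 118, 191, 148]
t=78: [47, 47, 103, 82, 47]
t=79: [150, 150, 168, 208, 150]
t=80: [38, 38, 34, 109, 38]
t=81: [116, 116, 108, 140, 116]
t=82: [128, 128, 143, 83, 128]
t=83: [102, 102, 74, 187, 102]
t=84: [170, 170, 200, 112, 170]
t=85: [45, 45, 101, 116, 45]
t=86: [137, 137, 164, 136, 137]
t=87: [64, 64, 29, 66, 64]
t=88: [184, 184, 118, 188, 184]
t=89: [76, 76, 110, 84, 76]
t=90: [222, 222, 173, 222, 222]
t=91: [174, 174, 83, 174, 174]
t=92: [56, 56, 174, 56, 56]
t=93: [158, 158, 79, 158, 158]
t=94: [23, 23, 167, 23, 23]
t=95: [65, 65, 35, 65, 65]
t=96: [188, 188, 132, 188, 188]
t=97: [84, 84, 84, 84, 84]
t=98: [228, 228, 228, 228, 228]
t=99: [204, 204, 204, 204, 204]
t=100: [132, 132, 132, 132, 132]
t=101: [84, 84, 84, 84, 84]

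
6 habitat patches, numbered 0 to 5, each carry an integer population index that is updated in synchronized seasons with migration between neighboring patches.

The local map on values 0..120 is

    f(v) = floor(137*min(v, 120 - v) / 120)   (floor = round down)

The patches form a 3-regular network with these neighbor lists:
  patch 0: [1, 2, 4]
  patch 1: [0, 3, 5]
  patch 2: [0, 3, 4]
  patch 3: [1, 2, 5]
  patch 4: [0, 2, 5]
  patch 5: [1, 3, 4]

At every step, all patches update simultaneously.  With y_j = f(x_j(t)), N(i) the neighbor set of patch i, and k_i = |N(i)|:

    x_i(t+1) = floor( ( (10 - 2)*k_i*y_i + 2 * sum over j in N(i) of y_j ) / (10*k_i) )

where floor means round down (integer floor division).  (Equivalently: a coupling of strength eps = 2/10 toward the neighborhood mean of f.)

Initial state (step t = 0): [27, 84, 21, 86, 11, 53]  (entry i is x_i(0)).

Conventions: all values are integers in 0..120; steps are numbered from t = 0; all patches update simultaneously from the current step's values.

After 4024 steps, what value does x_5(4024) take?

Answer: x_5(4024) = 65
Key observation: The state at step 9, [65, 61, 66, 61, 66, 62], reappears at step 11: the system is in a cycle of period 2 from step 9 on.  Therefore the state at step 4024 equals the state at step 9 + ((4024 - 9) mod 2) = 10, which is [62, 66, 61, 66, 61, 65].

Derivation:
t=0: [27, 84, 21, 86, 11, 53]
t=1: [29, 41, 23, 38, 17, 54]
t=2: [32, 45, 27, 43, 23, 56]
t=3: [35, 50, 31, 48, 29, 58]
t=4: [39, 56, 36, 53, 35, 62]
t=5: [44, 61, 42, 59, 41, 63]
t=6: [50, 65, 48, 65, 47, 64]
t=7: [56, 61, 54, 61, 54, 62]
t=8: [63, 66, 61, 66, 61, 65]
t=9: [65, 61, 66, 61, 66, 62]
t=10: [62, 66, 61, 66, 61, 65]
t=11: [65, 61, 66, 61, 66, 62]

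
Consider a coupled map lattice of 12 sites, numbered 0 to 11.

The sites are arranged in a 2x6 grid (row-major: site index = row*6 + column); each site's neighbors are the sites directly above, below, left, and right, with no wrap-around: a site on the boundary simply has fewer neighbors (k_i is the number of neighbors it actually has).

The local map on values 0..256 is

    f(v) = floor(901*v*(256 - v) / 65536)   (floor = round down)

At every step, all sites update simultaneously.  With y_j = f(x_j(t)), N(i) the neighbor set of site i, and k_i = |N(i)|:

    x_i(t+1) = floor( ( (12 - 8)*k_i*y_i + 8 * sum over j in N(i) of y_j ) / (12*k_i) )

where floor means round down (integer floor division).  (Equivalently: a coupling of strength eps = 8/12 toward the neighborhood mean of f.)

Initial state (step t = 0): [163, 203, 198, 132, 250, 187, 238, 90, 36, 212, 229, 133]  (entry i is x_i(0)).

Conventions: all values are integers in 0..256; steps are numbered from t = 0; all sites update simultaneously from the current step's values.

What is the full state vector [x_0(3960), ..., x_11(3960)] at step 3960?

Answer: [225, 225, 225, 225, 225, 225, 225, 225, 225, 225, 225, 225]
Key observation: The state at step 20, [225, 225, 225, 225, 225, 225, 225, 225, 225, 225, 225, 225], reappears at step 24: the system is in a cycle of period 4 from step 20 on.  Therefore the state at step 3960 equals the state at step 20 + ((3960 - 20) mod 4) = 20, which is [225, 225, 225, 225, 225, 225, 225, 225, 225, 225, 225, 225].

Derivation:
t=0: [163, 203, 198, 132, 250, 187, 238, 90, 36, 212, 229, 133]
t=1: [137, 175, 159, 142, 114, 140, 157, 137, 144, 135, 111, 162]
t=2: [210, 211, 212, 220, 222, 218, 220, 214, 220, 222, 219, 217]
t=3: [123, 128, 119, 110, 108, 110, 121, 117, 114, 107, 108, 113]
t=4: [224, 224, 222, 220, 219, 220, 223, 223, 222, 219, 219, 220]
t=5: [99, 99, 103, 108, 109, 109, 100, 100, 104, 108, 110, 109]
t=6: [213, 213, 216, 218, 219, 220, 213, 214, 216, 218, 219, 220]
t=7: [125, 123, 118, 113, 110, 109, 124, 122, 118, 113, 110, 109]
t=8: [224, 224, 223, 221, 220, 220, 224, 224, 223, 221, 220, 220]
t=9: [98, 98, 101, 105, 107, 108, 98, 98, 101, 105, 107, 108]
t=10: [212, 212, 214, 217, 218, 219, 212, 212, 214, 217, 218, 219]
t=11: [128, 126, 122, 116, 113, 111, 128, 126, 122, 116, 113, 111]
t=12: [225, 224, 224, 223, 222, 221, 225, 224, 224, 223, 222, 221]
t=13: [96, 97, 98, 100, 103, 105, 96, 97, 98, 100, 103, 105]
t=14: [211, 211, 212, 214, 215, 216, 211, 211, 212, 214, 215, 216]
t=15: [130, 129, 127, 123, 120, 119, 130, 129, 127, 123, 120, 119]
t=16: [225, 225, 224, 224, 224, 224, 225, 225, 224, 224, 224, 224]
t=17: [95, 95, 97, 98, 98, 98, 95, 95, 97, 98, 98, 98]
t=18: [210, 210, 211, 212, 212, 212, 210, 210, 211, 212, 212, 212]
t=19: [132, 131, 130, 128, 128, 128, 132, 131, 130, 128, 128, 128]
t=20: [225, 225, 225, 225, 225, 225, 225, 225, 225, 225, 225, 225]
t=21: [95, 95, 95, 95, 95, 95, 95, 95, 95, 95, 95, 95]
t=22: [210, 210, 210, 210, 210, 210, 210, 210, 210, 210, 210, 210]
t=23: [132, 132, 132, 132, 132, 132, 132, 132, 132, 132, 132, 132]
t=24: [225, 225, 225, 225, 225, 225, 225, 225, 225, 225, 225, 225]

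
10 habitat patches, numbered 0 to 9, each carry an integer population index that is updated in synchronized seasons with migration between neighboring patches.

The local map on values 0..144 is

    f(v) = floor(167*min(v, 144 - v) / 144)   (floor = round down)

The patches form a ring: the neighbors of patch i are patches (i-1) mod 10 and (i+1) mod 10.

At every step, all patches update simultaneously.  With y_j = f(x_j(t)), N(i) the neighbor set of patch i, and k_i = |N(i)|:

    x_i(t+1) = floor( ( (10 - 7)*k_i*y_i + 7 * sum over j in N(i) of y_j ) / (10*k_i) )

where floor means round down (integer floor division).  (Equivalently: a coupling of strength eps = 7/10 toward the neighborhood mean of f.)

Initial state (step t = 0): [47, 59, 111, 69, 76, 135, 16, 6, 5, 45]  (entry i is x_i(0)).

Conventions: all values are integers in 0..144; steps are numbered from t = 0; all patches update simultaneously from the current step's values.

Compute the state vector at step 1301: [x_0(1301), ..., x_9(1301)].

Answer: [76, 76, 76, 76, 76, 77, 77, 78, 77, 77]
Key observation: The state at step 11, [76, 76, 76, 76, 76, 77, 77, 78, 77, 77], reappears at step 13: the system is in a cycle of period 2 from step 11 on.  Therefore the state at step 1301 equals the state at step 11 + ((1301 - 11) mod 2) = 11, which is [76, 76, 76, 76, 76, 77, 77, 78, 77, 77].

Derivation:
t=0: [47, 59, 111, 69, 76, 135, 16, 6, 5, 45]
t=1: [58, 52, 63, 64, 54, 36, 11, 9, 21, 36]
t=2: [55, 67, 68, 69, 58, 38, 21, 15, 25, 44]
t=3: [63, 72, 78, 74, 63, 45, 28, 23, 32, 47]
t=4: [69, 77, 80, 76, 68, 52, 36, 31, 39, 54]
t=5: [72, 77, 76, 76, 71, 59, 45, 40, 47, 62]
t=6: [76, 79, 77, 79, 75, 67, 55, 50, 57, 69]
t=7: [77, 76, 75, 77, 77, 73, 65, 62, 67, 74]
t=8: [78, 78, 78, 78, 78, 77, 76, 74, 76, 78]
t=9: [76, 76, 76, 76, 76, 77, 78, 78, 78, 76]
t=10: [78, 78, 78, 78, 77, 77, 76, 76, 76, 77]
t=11: [76, 76, 76, 76, 76, 77, 77, 78, 77, 77]
t=12: [77, 78, 78, 78, 77, 77, 76, 76, 76, 77]
t=13: [76, 76, 76, 76, 76, 77, 77, 78, 77, 77]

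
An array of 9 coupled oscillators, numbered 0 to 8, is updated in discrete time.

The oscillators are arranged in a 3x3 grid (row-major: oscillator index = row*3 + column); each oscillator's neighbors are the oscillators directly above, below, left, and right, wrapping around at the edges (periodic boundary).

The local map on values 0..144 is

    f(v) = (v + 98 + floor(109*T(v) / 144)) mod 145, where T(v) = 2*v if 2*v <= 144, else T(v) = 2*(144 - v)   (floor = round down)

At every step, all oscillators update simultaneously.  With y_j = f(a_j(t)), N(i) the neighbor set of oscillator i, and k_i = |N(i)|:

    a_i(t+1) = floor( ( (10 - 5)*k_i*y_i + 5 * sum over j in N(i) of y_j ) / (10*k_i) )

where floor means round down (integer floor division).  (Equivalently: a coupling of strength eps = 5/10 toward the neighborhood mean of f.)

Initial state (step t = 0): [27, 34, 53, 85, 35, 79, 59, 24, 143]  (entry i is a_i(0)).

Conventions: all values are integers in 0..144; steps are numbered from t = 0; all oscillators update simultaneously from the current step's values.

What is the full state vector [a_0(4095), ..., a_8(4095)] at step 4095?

Simulating step by step:
t=0: [27, 34, 53, 85, 35, 79, 59, 24, 143]
t=1: [54, 38, 78, 99, 58, 108, 82, 41, 89]
t=2: [97, 70, 112, 113, 91, 116, 112, 77, 116]
t=3: [118, 125, 115, 114, 122, 113, 115, 125, 114]
t=4: [110, 107, 110, 111, 108, 111, 110, 107, 111]
t=5: [114, 115, 114, 113, 114, 113, 114, 115, 113]
t=6: [111, 111, 111, 112, 111, 112, 111, 111, 111]
t=7: [113, 113, 113, 113, 113, 113, 113, 113, 113]
t=8: [112, 112, 112, 112, 112, 112, 112, 112, 112]
t=9: [113, 113, 113, 113, 113, 113, 113, 113, 113]

Answer: [113, 113, 113, 113, 113, 113, 113, 113, 113]
Key observation: The state at step 7, [113, 113, 113, 113, 113, 113, 113, 113, 113], reappears at step 9: the system is in a cycle of period 2 from step 7 on.  Therefore the state at step 4095 equals the state at step 7 + ((4095 - 7) mod 2) = 7, which is [113, 113, 113, 113, 113, 113, 113, 113, 113].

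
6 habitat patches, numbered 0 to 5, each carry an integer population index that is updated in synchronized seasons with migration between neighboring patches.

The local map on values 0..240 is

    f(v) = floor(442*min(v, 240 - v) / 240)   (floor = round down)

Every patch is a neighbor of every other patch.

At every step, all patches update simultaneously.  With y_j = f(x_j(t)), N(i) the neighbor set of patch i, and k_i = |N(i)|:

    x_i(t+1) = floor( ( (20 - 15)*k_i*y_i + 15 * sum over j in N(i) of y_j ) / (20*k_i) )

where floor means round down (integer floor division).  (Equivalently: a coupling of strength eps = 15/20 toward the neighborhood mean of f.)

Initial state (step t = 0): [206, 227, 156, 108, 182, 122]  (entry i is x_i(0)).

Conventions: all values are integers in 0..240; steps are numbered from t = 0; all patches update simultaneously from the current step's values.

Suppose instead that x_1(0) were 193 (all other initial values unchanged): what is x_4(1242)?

Simulating step by step:
t=0: [206, 193, 156, 108, 182, 122]
t=1: [129, 132, 138, 143, 134, 145]
t=2: [190, 190, 189, 188, 189, 187]
t=3: [93, 93, 93, 93, 93, 94]
t=4: [171, 171, 171, 171, 171, 171]
t=5: [127, 127, 127, 127, 127, 127]
t=6: [208, 208, 208, 208, 208, 208]
t=7: [58, 58, 58, 58, 58, 58]
t=8: [106, 106, 106, 106, 106, 106]
t=9: [195, 195, 195, 195, 195, 195]
t=10: [82, 82, 82, 82, 82, 82]
t=11: [151, 151, 151, 151, 151, 151]
t=12: [163, 163, 163, 163, 163, 163]
t=13: [141, 141, 141, 141, 141, 141]
t=14: [182, 182, 182, 182, 182, 182]
t=15: [106, 106, 106, 106, 106, 106]

Answer: x_4(1242) = 82
Key observation: The state at step 8, [106, 106, 106, 106, 106, 106], reappears at step 15: the system is in a cycle of period 7 from step 8 on.  Therefore the state at step 1242 equals the state at step 8 + ((1242 - 8) mod 7) = 10, which is [82, 82, 82, 82, 82, 82].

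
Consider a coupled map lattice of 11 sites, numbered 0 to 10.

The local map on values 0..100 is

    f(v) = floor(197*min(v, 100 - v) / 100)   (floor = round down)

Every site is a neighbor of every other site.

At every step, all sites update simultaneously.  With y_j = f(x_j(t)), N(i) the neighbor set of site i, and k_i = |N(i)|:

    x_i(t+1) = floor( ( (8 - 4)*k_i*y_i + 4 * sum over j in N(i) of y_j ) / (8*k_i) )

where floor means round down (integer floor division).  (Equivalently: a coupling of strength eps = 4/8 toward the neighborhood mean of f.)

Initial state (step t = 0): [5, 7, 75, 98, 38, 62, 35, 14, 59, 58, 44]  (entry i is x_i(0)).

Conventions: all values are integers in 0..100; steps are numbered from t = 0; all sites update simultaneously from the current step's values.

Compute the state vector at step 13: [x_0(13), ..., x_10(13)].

Simulating step by step:
t=0: [5, 7, 75, 98, 38, 62, 35, 14, 59, 58, 44]
t=1: [32, 34, 50, 29, 61, 61, 58, 40, 64, 65, 66]
t=2: [68, 69, 84, 65, 74, 74, 76, 75, 71, 70, 69]
t=3: [58, 57, 43, 60, 52, 52, 51, 51, 55, 56, 57]
t=4: [85, 86, 86, 83, 90, 90, 91, 91, 87, 87, 86]
t=5: [26, 25, 25, 28, 21, 21, 20, 20, 24, 24, 25]
t=6: [48, 47, 47, 50, 43, 43, 42, 42, 46, 46, 47]
t=7: [91, 90, 90, 93, 86, 86, 85, 85, 89, 89, 90]
t=8: [19, 20, 20, 17, 24, 24, 25, 25, 21, 21, 20]
t=9: [39, 40, 40, 37, 44, 44, 45, 45, 41, 41, 40]
t=10: [78, 79, 79, 76, 83, 83, 84, 84, 80, 80, 79]
t=11: [40, 39, 39, 42, 35, 35, 34, 34, 38, 38, 39]
t=12: [75, 74, 74, 77, 70, 70, 69, 69, 73, 73, 74]
t=13: [51, 52, 52, 49, 56, 56, 57, 57, 53, 53, 52]

Answer: [51, 52, 52, 49, 56, 56, 57, 57, 53, 53, 52]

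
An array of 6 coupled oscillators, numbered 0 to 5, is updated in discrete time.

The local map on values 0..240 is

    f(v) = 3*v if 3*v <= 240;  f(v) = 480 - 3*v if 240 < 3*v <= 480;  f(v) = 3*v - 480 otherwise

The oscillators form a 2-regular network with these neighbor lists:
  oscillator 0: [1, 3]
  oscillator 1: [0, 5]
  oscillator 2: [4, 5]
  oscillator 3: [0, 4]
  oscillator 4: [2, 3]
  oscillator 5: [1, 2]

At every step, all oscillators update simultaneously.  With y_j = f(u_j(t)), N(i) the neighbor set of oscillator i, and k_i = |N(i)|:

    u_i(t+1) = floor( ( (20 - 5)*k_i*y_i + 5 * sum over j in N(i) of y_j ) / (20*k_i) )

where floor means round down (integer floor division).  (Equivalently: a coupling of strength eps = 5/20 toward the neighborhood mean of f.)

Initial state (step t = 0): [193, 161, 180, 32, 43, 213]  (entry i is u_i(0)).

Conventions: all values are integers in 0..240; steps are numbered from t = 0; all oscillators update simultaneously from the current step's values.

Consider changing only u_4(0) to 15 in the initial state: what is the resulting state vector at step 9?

Simulating step by step:
t=0: [193, 161, 180, 32, 15, 213]
t=1: [86, 34, 70, 90, 53, 127]
t=2: [205, 116, 189, 205, 171, 113]
t=3: [134, 133, 87, 122, 52, 133]
t=4: [82, 80, 193, 114, 158, 98]
t=5: [222, 232, 98, 133, 34, 181]
t=6: [176, 193, 160, 96, 109, 97]
t=7: [72, 103, 42, 169, 138, 154]
t=8: [186, 157, 105, 55, 68, 50]
t=9: [80, 35, 168, 159, 194, 134]

Answer: [80, 35, 168, 159, 194, 134]
Key observation: This trace re-runs the system from the modified initial state.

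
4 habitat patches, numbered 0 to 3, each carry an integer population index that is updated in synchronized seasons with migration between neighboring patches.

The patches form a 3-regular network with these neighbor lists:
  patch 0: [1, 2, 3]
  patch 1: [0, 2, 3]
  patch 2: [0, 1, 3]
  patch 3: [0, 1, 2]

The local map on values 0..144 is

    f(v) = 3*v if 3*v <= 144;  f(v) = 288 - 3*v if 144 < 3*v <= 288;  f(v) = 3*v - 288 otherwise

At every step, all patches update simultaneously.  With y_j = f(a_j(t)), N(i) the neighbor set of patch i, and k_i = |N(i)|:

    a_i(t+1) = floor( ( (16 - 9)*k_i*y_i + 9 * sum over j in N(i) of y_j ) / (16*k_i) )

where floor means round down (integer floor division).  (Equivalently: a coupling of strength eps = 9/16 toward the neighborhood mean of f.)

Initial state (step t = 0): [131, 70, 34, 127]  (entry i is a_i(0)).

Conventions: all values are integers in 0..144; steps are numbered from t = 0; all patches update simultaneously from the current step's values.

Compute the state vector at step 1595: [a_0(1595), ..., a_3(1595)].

Simulating step by step:
t=0: [131, 70, 34, 127]
t=1: [97, 90, 96, 94]
t=2: [5, 9, 5, 6]
t=3: [17, 20, 17, 18]
t=4: [53, 55, 53, 54]
t=5: [127, 125, 127, 126]
t=6: [91, 89, 91, 90]
t=7: [16, 18, 16, 17]
t=8: [49, 51, 49, 50]
t=9: [139, 137, 139, 138]
t=10: [127, 125, 127, 126]

Answer: [127, 125, 127, 126]
Key observation: The state at step 5, [127, 125, 127, 126], reappears at step 10: the system is in a cycle of period 5 from step 5 on.  Therefore the state at step 1595 equals the state at step 5 + ((1595 - 5) mod 5) = 5, which is [127, 125, 127, 126].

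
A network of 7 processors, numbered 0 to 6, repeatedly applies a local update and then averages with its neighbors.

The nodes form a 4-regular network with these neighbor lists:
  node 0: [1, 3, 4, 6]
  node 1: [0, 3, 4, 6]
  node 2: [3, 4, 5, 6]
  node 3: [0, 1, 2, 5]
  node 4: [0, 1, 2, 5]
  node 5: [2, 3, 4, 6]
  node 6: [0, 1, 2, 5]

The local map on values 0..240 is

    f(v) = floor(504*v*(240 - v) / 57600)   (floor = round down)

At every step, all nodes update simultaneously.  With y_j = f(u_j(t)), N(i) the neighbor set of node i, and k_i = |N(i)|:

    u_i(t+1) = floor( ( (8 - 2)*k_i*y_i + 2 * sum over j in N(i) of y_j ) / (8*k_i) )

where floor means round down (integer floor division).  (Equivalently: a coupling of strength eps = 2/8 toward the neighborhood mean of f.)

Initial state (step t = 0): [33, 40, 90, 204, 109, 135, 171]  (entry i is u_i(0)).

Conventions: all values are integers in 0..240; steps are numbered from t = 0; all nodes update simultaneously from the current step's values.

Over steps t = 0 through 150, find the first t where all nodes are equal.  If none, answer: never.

Simulating step by step:
t=0: [33, 40, 90, 204, 109, 135, 171]  (not all equal)
t=1: [66, 74, 114, 71, 116, 118, 100]  (not all equal)
t=2: [103, 108, 123, 106, 122, 123, 120]  (not all equal)
t=3: [123, 124, 125, 124, 124, 125, 125]  (not all equal)
t=4: [125, 125, 125, 125, 125, 125, 125]  (all equal)

Answer: 4
Key observation: Synchronization is absorbing here: once all nodes are equal they stay equal, and step 4 is the first all-equal step.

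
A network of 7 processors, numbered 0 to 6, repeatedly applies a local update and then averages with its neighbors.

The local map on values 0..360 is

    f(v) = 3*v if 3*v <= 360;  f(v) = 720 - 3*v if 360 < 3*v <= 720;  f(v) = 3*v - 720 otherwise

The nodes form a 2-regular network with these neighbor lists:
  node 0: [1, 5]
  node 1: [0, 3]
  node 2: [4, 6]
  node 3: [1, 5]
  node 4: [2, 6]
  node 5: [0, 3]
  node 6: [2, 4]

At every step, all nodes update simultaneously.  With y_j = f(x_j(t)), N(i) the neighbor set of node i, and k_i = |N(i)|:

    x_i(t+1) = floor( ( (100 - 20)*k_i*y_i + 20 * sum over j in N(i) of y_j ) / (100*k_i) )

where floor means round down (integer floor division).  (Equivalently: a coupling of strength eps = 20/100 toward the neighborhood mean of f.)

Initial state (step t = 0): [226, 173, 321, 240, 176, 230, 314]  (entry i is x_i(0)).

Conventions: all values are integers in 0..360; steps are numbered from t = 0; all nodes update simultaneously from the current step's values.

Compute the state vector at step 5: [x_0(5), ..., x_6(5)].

Simulating step by step:
t=0: [226, 173, 321, 240, 176, 230, 314]
t=1: [56, 165, 235, 23, 200, 28, 221]
t=2: [165, 203, 29, 86, 103, 90, 59]
t=3: [218, 137, 118, 244, 273, 264, 181]
t=4: [90, 255, 310, 47, 132, 65, 186]
t=5: [240, 77, 216, 136, 296, 197, 183]

Answer: [240, 77, 216, 136, 296, 197, 183]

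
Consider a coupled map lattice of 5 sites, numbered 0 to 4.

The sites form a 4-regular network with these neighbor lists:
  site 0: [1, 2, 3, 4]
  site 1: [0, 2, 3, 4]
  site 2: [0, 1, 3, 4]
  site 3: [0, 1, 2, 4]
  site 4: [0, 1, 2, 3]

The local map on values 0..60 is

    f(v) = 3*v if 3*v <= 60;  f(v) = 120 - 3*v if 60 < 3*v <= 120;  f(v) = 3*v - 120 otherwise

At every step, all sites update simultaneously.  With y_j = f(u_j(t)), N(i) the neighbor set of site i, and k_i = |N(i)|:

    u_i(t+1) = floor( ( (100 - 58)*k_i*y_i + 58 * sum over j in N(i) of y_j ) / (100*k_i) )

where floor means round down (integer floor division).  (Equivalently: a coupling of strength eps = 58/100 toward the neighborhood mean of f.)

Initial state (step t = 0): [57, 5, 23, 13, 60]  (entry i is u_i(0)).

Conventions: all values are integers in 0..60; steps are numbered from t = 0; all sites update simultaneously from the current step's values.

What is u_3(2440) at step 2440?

Simulating step by step:
t=0: [57, 5, 23, 13, 60]
t=1: [45, 35, 45, 42, 47]
t=2: [14, 14, 14, 12, 16]
t=3: [42, 42, 42, 40, 43]
t=4: [5, 5, 5, 3, 6]
t=5: [14, 14, 14, 12, 15]
t=6: [41, 41, 41, 39, 42]
t=7: [3, 3, 3, 3, 4]
t=8: [9, 9, 9, 9, 10]
t=9: [27, 27, 27, 27, 28]
t=10: [38, 38, 38, 38, 37]
t=11: [6, 6, 6, 6, 7]
t=12: [18, 18, 18, 18, 19]
t=13: [54, 54, 54, 54, 55]
t=14: [42, 42, 42, 42, 43]
t=15: [6, 6, 6, 6, 7]

Answer: u_3(2440) = 18
Key observation: The state at step 11, [6, 6, 6, 6, 7], reappears at step 15: the system is in a cycle of period 4 from step 11 on.  Therefore the state at step 2440 equals the state at step 11 + ((2440 - 11) mod 4) = 12, which is [18, 18, 18, 18, 19].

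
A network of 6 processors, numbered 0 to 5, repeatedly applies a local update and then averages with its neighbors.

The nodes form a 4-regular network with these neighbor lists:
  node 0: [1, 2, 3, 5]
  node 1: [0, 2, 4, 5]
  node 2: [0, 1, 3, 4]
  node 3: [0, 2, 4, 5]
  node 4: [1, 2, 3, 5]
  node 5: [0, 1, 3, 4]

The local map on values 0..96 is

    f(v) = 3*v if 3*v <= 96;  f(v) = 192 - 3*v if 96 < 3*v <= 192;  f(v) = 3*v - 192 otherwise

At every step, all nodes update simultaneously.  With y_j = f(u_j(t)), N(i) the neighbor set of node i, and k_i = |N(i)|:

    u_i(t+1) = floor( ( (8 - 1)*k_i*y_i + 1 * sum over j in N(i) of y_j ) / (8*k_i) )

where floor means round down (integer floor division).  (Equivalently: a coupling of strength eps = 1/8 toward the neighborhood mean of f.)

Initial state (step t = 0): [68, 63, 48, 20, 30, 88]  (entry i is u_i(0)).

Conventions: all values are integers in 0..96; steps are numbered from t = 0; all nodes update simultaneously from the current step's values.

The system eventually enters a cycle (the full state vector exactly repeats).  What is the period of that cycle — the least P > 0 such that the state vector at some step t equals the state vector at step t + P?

Answer: 5
Key observation: The state at step 74, [70, 63, 63, 63, 70, 63], reappears at step 79 — and no state repeats earlier — so the cycle the system enters has period 5.

Derivation:
t=0: [68, 63, 48, 20, 30, 88]
t=1: [16, 9, 47, 59, 84, 68]
t=2: [45, 28, 49, 18, 55, 15]
t=3: [57, 78, 46, 52, 30, 46]
t=4: [24, 43, 53, 38, 84, 53]
t=5: [69, 61, 37, 74, 58, 37]
t=6: [19, 13, 73, 32, 22, 73]
t=7: [55, 39, 31, 89, 63, 31]
t=8: [34, 72, 87, 72, 13, 87]
t=9: [84, 29, 65, 29, 39, 65]
t=10: [58, 80, 12, 80, 71, 12]
t=11: [21, 45, 35, 45, 23, 35]
t=12: [64, 59, 83, 59, 69, 83]
t=13: [4, 17, 51, 17, 17, 51]
t=14: [16, 49, 39, 49, 50, 39]
t=15: [49, 46, 71, 46, 44, 71]
t=16: [44, 51, 25, 51, 57, 25]
t=17: [59, 41, 70, 41, 25, 70]
t=18: [18, 64, 22, 64, 71, 22]
t=19: [51, 6, 60, 6, 22, 60]
t=20: [36, 19, 14, 19, 59, 14]
t=21: [79, 55, 43, 55, 19, 43]
t=22: [45, 30, 60, 30, 55, 60]
t=23: [56, 82, 18, 82, 30, 18]
t=24: [27, 54, 54, 54, 85, 54]
t=25: [74, 32, 32, 32, 58, 32]
t=26: [38, 91, 91, 91, 27, 91]
t=27: [78, 80, 80, 80, 81, 80]
t=28: [42, 47, 47, 47, 50, 47]
t=29: [64, 51, 51, 51, 43, 51]
t=30: [4, 38, 38, 38, 60, 38]
t=31: [20, 73, 73, 73, 20, 73]
t=32: [55, 29, 29, 29, 55, 29]
t=33: [34, 83, 83, 83, 34, 83]
t=34: [85, 59, 59, 59, 85, 59]
t=35: [57, 18, 18, 18, 57, 18]
t=36: [25, 51, 51, 51, 25, 51]
t=37: [70, 41, 41, 41, 70, 41]
t=38: [24, 65, 65, 65, 24, 65]
t=39: [63, 7, 7, 7, 63, 7]
t=40: [5, 19, 19, 19, 5, 19]
t=41: [20, 54, 54, 54, 20, 54]
t=42: [56, 31, 31, 31, 56, 31]
t=43: [32, 88, 88, 88, 32, 88]
t=44: [93, 73, 73, 73, 93, 73]
t=45: [79, 30, 30, 30, 79, 30]
t=46: [50, 87, 87, 87, 50, 87]
t=47: [45, 67, 67, 67, 45, 67]
t=48: [51, 12, 12, 12, 51, 12]
t=49: [38, 36, 36, 36, 38, 36]
t=50: [78, 83, 83, 83, 78, 83]
t=51: [43, 56, 56, 56, 43, 56]
t=52: [58, 26, 26, 26, 58, 26]
t=53: [25, 74, 74, 74, 25, 74]
t=54: [69, 32, 32, 32, 69, 32]
t=55: [25, 90, 90, 90, 25, 90]
t=56: [75, 77, 77, 77, 75, 77]
t=57: [33, 38, 38, 38, 33, 38]
t=58: [91, 78, 78, 78, 91, 78]
t=59: [76, 44, 44, 44, 76, 44]
t=60: [39, 58, 58, 58, 39, 58]
t=61: [67, 21, 21, 21, 67, 21]
t=62: [15, 59, 59, 59, 15, 59]
t=63: [41, 16, 16, 16, 41, 16]
t=64: [66, 49, 49, 49, 66, 49]
t=65: [10, 42, 42, 42, 10, 42]
t=66: [34, 63, 63, 63, 34, 63]
t=67: [79, 8, 8, 8, 79, 8]
t=68: [42, 25, 25, 25, 42, 25]
t=69: [67, 74, 74, 74, 67, 74]
t=70: [11, 28, 28, 28, 11, 28]
t=71: [39, 80, 80, 80, 39, 80]
t=72: [71, 49, 49, 49, 71, 49]
t=73: [24, 43, 43, 43, 24, 43]
t=74: [70, 63, 63, 63, 70, 63]
t=75: [16, 3, 3, 3, 16, 3]
t=76: [43, 11, 11, 11, 43, 11]
t=77: [59, 34, 34, 34, 59, 34]
t=78: [24, 85, 85, 85, 24, 85]
t=79: [70, 63, 63, 63, 70, 63]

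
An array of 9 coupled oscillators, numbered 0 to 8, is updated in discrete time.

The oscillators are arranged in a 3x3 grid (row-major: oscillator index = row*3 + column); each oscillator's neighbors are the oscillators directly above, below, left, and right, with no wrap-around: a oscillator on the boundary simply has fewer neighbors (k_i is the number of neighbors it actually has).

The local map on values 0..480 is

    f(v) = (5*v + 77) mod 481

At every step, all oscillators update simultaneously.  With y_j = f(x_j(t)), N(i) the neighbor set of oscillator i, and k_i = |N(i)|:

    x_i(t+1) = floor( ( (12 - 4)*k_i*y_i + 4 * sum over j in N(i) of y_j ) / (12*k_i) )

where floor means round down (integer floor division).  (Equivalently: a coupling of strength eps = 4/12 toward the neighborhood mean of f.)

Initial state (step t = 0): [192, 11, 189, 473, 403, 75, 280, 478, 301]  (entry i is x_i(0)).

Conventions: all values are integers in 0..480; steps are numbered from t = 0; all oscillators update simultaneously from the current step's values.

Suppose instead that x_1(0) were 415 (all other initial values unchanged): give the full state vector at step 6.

Simulating step by step:
t=0: [192, 415, 189, 473, 403, 75, 280, 478, 301]
t=1: [94, 185, 153, 55, 176, 342, 39, 79, 178]
t=2: [109, 127, 304, 325, 418, 322, 318, 398, 139]
t=3: [175, 213, 181, 240, 235, 239, 216, 179, 258]
t=4: [396, 206, 95, 316, 261, 286, 184, 105, 323]
t=5: [148, 166, 82, 208, 325, 124, 79, 158, 196]
t=6: [320, 350, 111, 221, 271, 184, 404, 349, 163]

Answer: [320, 350, 111, 221, 271, 184, 404, 349, 163]
Key observation: This trace re-runs the system from the modified initial state.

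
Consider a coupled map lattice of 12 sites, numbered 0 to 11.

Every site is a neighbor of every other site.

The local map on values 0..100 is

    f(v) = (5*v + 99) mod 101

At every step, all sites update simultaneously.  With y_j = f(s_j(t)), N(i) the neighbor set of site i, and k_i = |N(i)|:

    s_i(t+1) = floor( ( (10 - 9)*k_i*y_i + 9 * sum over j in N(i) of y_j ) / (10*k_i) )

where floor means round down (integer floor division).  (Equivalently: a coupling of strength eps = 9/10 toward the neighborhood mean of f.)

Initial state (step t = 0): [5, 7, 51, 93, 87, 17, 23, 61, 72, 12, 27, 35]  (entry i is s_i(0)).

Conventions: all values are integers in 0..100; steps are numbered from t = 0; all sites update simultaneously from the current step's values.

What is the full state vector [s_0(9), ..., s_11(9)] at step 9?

Answer: [31, 31, 31, 31, 31, 31, 31, 31, 31, 31, 31, 31]

Derivation:
t=0: [5, 7, 51, 93, 87, 17, 23, 61, 72, 12, 27, 35]
t=1: [41, 42, 42, 42, 42, 42, 41, 41, 42, 42, 42, 42]
t=2: [4, 4, 4, 4, 4, 4, 4, 4, 4, 4, 4, 4]
t=3: [18, 18, 18, 18, 18, 18, 18, 18, 18, 18, 18, 18]
t=4: [88, 88, 88, 88, 88, 88, 88, 88, 88, 88, 88, 88]
t=5: [34, 34, 34, 34, 34, 34, 34, 34, 34, 34, 34, 34]
t=6: [67, 67, 67, 67, 67, 67, 67, 67, 67, 67, 67, 67]
t=7: [30, 30, 30, 30, 30, 30, 30, 30, 30, 30, 30, 30]
t=8: [47, 47, 47, 47, 47, 47, 47, 47, 47, 47, 47, 47]
t=9: [31, 31, 31, 31, 31, 31, 31, 31, 31, 31, 31, 31]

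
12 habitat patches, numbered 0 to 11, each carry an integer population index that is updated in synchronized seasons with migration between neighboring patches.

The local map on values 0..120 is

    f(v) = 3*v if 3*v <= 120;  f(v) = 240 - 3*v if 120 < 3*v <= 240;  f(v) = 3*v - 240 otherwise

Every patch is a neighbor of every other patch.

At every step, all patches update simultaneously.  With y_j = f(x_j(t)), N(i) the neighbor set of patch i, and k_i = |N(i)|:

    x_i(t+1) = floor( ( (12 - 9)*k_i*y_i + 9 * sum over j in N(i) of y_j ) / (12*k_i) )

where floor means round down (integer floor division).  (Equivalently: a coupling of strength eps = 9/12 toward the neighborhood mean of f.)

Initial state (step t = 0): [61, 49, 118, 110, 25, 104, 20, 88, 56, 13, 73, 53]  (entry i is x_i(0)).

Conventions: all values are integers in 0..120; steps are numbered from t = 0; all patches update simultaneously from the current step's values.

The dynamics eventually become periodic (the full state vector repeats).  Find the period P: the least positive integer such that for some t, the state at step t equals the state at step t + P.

Answer: 4
Key observation: The state at step 6, [81, 81, 82, 81, 81, 81, 81, 82, 81, 82, 82, 81], reappears at step 10 — and no state repeats earlier — so the cycle the system enters has period 4.

Derivation:
t=0: [61, 49, 118, 110, 25, 104, 20, 88, 56, 13, 73, 53]
t=1: [64, 71, 75, 70, 68, 67, 65, 58, 67, 61, 58, 69]
t=2: [42, 39, 36, 39, 40, 41, 42, 46, 41, 44, 46, 40]
t=3: [113, 113, 112, 113, 114, 113, 113, 111, 113, 112, 111, 114]
t=4: [98, 98, 97, 98, 98, 98, 98, 97, 98, 97, 97, 98]
t=5: [53, 53, 52, 53, 53, 53, 53, 52, 53, 52, 52, 53]
t=6: [81, 81, 82, 81, 81, 81, 81, 82, 81, 82, 82, 81]
t=7: [3, 3, 4, 3, 3, 3, 3, 4, 3, 4, 4, 3]
t=8: [9, 9, 10, 9, 9, 9, 9, 10, 9, 10, 10, 9]
t=9: [27, 27, 28, 27, 27, 27, 27, 28, 27, 28, 28, 27]
t=10: [81, 81, 82, 81, 81, 81, 81, 82, 81, 82, 82, 81]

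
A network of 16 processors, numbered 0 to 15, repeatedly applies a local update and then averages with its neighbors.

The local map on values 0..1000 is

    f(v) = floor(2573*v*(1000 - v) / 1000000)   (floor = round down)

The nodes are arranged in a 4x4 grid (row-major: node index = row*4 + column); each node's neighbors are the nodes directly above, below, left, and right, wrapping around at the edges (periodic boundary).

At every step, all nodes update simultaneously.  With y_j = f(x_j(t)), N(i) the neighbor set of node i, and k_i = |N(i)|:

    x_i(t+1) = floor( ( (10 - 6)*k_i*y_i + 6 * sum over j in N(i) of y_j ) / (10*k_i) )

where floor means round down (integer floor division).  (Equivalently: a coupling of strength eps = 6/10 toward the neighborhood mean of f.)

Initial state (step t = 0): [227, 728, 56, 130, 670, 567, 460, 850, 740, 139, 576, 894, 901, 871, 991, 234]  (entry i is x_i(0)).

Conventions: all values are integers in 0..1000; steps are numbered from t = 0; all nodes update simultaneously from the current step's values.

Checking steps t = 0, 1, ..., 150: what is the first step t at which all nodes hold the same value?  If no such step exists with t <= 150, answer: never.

Answer: 7
Key observation: Synchronization is absorbing here: once all nodes are equal they stay equal, and step 7 is the first all-equal step.

Derivation:
t=0: [227, 728, 56, 130, 670, 567, 460, 850, 740, 139, 576, 894, 901, 871, 991, 234]  (not all equal)
t=1: [419, 429, 273, 322, 512, 555, 514, 392, 400, 429, 432, 384, 346, 275, 235, 302]  (not all equal)
t=2: [612, 594, 548, 568, 630, 635, 615, 613, 616, 611, 603, 603, 577, 550, 514, 548]  (not all equal)
t=3: [615, 619, 630, 626, 603, 604, 612, 612, 611, 612, 617, 616, 624, 629, 635, 632]  (not all equal)
t=4: [607, 605, 601, 603, 612, 612, 608, 609, 609, 609, 606, 607, 603, 602, 599, 600]  (not all equal)
t=5: [613, 614, 615, 614, 611, 611, 613, 612, 612, 612, 614, 613, 614, 615, 616, 615]  (not all equal)
t=6: [609, 609, 609, 609, 610, 610, 609, 610, 610, 609, 609, 609, 609, 609, 608, 609]  (not all equal)
t=7: [612, 612, 612, 612, 612, 612, 612, 612, 612, 612, 612, 612, 612, 612, 612, 612]  (all equal)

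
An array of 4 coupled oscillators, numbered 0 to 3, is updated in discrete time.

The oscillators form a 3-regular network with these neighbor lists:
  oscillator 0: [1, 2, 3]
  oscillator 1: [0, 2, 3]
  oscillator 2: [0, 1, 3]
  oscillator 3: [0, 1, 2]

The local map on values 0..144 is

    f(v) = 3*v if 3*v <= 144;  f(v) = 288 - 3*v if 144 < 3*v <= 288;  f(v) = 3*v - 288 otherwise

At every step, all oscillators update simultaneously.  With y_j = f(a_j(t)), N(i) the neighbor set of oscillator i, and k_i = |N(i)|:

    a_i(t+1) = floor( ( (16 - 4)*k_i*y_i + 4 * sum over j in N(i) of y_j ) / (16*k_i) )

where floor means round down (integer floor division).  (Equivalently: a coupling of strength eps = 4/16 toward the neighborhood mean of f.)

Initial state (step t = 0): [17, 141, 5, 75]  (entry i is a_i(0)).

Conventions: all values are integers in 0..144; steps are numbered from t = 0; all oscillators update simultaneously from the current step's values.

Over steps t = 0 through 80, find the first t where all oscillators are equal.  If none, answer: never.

Answer: 24
Key observation: Synchronization is absorbing here: once all oscillators are equal they stay equal, and step 24 is the first all-equal step.

Derivation:
t=0: [17, 141, 5, 75]  (not all equal)
t=1: [56, 112, 32, 64]  (not all equal)
t=2: [110, 62, 94, 94]  (not all equal)
t=3: [41, 81, 17, 17]  (not all equal)
t=4: [104, 52, 56, 56]  (not all equal)
t=5: [49, 121, 113, 113]  (not all equal)
t=6: [120, 76, 60, 60]  (not all equal)
t=7: [77, 69, 101, 101]  (not all equal)
t=8: [52, 68, 24, 24]  (not all equal)
t=9: [118, 86, 78, 78]  (not all equal)
t=10: [61, 37, 53, 53]  (not all equal)
t=11: [109, 113, 125, 125]  (not all equal)
t=12: [48, 56, 80, 80]  (not all equal)
t=13: [126, 110, 62, 62]  (not all equal)
t=14: [88, 56, 96, 96]  (not all equal)
t=15: [28, 92, 12, 12]  (not all equal)
t=16: [70, 22, 38, 38]  (not all equal)
t=17: [83, 75, 107, 107]  (not all equal)
t=18: [40, 56, 36, 36]  (not all equal)
t=19: [118, 118, 110, 110]  (not all equal)
t=20: [62, 62, 46, 46]  (not all equal)
t=21: [108, 108, 132, 132]  (not all equal)
t=22: [48, 48, 96, 96]  (not all equal)
t=23: [120, 120, 24, 24]  (not all equal)
t=24: [72, 72, 72, 72]  (all equal)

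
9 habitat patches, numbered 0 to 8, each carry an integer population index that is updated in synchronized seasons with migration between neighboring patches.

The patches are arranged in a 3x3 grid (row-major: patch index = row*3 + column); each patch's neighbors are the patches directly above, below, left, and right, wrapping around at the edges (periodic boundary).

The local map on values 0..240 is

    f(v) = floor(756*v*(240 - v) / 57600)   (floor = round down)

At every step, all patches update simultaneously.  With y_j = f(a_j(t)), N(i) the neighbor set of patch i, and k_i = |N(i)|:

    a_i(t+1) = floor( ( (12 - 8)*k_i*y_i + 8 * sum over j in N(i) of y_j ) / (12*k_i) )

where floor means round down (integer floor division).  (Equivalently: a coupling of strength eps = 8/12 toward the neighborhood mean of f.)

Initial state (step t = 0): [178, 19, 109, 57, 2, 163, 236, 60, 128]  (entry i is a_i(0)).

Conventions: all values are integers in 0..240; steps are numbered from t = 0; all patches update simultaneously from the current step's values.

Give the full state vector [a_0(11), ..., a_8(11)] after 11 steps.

Answer: [130, 130, 130, 130, 130, 130, 130, 130, 130]

Derivation:
t=0: [178, 19, 109, 57, 2, 163, 236, 60, 128]
t=1: [113, 98, 154, 99, 84, 140, 105, 90, 146]
t=2: [183, 178, 179, 182, 177, 178, 183, 178, 179]
t=3: [138, 142, 142, 139, 143, 143, 138, 142, 142]
t=4: [183, 182, 182, 183, 182, 182, 183, 182, 182]
t=5: [136, 137, 137, 136, 137, 137, 136, 137, 137]
t=6: [185, 185, 185, 185, 185, 185, 185, 185, 185]
t=7: [133, 133, 133, 133, 133, 133, 133, 133, 133]
t=8: [186, 186, 186, 186, 186, 186, 186, 186, 186]
t=9: [131, 131, 131, 131, 131, 131, 131, 131, 131]
t=10: [187, 187, 187, 187, 187, 187, 187, 187, 187]
t=11: [130, 130, 130, 130, 130, 130, 130, 130, 130]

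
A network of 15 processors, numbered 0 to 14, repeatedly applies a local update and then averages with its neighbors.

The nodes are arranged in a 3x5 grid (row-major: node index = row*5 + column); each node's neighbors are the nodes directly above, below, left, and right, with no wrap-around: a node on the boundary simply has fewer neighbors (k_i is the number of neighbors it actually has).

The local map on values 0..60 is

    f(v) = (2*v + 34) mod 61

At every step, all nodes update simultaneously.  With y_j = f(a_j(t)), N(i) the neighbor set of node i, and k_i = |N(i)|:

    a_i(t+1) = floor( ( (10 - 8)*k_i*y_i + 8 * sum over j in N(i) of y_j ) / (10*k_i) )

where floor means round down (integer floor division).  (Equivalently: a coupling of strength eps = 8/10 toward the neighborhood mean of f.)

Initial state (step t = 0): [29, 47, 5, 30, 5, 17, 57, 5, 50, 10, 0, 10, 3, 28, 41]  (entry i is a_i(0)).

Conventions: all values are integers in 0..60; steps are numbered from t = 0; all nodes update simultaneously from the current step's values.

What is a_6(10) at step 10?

Answer: a_6(10) = 18

Derivation:
t=0: [29, 47, 5, 30, 5, 17, 57, 5, 50, 10, 0, 10, 3, 28, 41]
t=1: [11, 28, 30, 33, 43, 25, 27, 33, 34, 40, 31, 37, 41, 34, 44]
t=2: [32, 36, 35, 43, 48, 36, 33, 39, 42, 37, 35, 40, 44, 33, 37]
t=3: [43, 40, 49, 40, 44, 40, 46, 38, 50, 39, 47, 32, 38, 35, 43]
t=4: [54, 30, 43, 16, 41, 29, 39, 24, 41, 29, 37, 23, 44, 40, 49]
t=5: [29, 41, 27, 46, 25, 37, 31, 37, 33, 38, 29, 29, 24, 27, 35]
t=6: [47, 35, 33, 24, 25, 35, 43, 33, 33, 37, 37, 29, 32, 32, 39]
t=7: [35, 36, 35, 31, 31, 38, 43, 42, 36, 39, 39, 44, 35, 41, 43]
t=8: [46, 47, 45, 39, 41, 50, 42, 49, 48, 47, 29, 40, 38, 50, 54]
t=9: [8, 18, 18, 27, 33, 26, 27, 25, 17, 23, 32, 47, 29, 22, 11]
t=10: [23, 24, 17, 20, 26, 35, 18, 19, 18, 31, 19, 26, 18, 28, 25]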